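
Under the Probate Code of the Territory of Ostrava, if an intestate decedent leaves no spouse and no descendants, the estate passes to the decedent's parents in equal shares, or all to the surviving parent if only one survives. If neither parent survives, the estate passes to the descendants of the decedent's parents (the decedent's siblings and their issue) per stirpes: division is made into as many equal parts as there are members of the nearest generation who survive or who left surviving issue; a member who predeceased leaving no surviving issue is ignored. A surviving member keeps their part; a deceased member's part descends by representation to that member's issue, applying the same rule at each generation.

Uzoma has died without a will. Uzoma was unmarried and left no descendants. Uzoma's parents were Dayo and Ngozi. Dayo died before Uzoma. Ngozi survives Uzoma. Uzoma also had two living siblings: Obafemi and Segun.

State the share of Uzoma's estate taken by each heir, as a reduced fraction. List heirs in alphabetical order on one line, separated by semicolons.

Ngozi 1

Only one parent, Ngozi, survives, so Ngozi takes the entire estate. The siblings take nothing because a surviving parent has priority.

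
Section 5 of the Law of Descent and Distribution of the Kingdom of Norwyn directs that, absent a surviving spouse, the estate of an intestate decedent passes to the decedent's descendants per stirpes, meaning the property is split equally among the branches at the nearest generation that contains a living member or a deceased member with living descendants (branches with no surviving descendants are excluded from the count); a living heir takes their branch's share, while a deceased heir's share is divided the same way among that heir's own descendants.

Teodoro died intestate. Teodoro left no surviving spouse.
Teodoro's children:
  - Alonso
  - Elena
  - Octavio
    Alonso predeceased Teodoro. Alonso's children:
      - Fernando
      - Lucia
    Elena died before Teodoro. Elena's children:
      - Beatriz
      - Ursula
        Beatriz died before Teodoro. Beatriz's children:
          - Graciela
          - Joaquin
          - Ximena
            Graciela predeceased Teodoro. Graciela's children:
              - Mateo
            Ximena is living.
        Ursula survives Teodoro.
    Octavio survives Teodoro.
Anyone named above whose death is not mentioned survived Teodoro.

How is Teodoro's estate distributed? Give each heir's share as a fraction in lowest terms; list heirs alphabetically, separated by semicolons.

There is no surviving spouse, so the entire estate passes to Teodoro's descendants per stirpes.
The estate is divided into 3 equal shares of 1/3 among Alonso, Elena, Octavio.
Alonso predeceased; the 1/3 allotted to Alonso's branch passes to Alonso's issue by representation.
The 1/3 is divided into 2 equal shares of 1/6 among Fernando, Lucia.
Fernando is living and takes 1/6.
Lucia is living and takes 1/6.
Elena predeceased; the 1/3 allotted to Elena's branch passes to Elena's issue by representation.
The 1/3 is divided into 2 equal shares of 1/6 among Beatriz, Ursula.
Beatriz predeceased; the 1/6 allotted to Beatriz's branch passes to Beatriz's issue by representation.
The 1/6 is divided into 3 equal shares of 1/18 among Graciela, Joaquin, Ximena.
Graciela predeceased; the 1/18 allotted to Graciela's branch passes to Graciela's issue by representation.
Mateo is the sole taker at this level and receives the full 1/18.
Joaquin is living and takes 1/18.
Ximena is living and takes 1/18.
Ursula is living and takes 1/6.
Octavio is living and takes 1/3.

Fernando 1/6; Joaquin 1/18; Lucia 1/6; Mateo 1/18; Octavio 1/3; Ursula 1/6; Ximena 1/18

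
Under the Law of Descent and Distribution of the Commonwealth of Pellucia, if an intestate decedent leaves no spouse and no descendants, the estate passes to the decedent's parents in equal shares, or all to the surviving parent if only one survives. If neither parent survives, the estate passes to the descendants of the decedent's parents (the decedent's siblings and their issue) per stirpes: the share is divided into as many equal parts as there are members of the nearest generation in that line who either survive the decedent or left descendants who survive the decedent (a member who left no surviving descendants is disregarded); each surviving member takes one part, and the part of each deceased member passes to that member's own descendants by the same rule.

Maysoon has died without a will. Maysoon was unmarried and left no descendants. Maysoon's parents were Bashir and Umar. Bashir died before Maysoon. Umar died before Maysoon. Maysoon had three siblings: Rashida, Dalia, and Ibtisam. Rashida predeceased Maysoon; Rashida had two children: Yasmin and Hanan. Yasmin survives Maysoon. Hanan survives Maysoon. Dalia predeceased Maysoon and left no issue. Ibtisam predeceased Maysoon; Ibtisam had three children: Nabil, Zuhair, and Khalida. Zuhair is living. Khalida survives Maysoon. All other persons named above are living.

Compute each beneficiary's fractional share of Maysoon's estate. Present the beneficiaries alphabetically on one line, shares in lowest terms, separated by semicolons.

Hanan 1/4; Khalida 1/6; Nabil 1/6; Yasmin 1/4; Zuhair 1/6

Neither parent survives and there are no descendants, so the estate passes to Maysoon's siblings and their issue per stirpes.
Dalia left no surviving issue, so that branch lapses and is disregarded.
The estate is divided into 2 equal shares of 1/2 among Rashida, Ibtisam.
Rashida predeceased; the 1/2 allotted to Rashida's branch passes to Rashida's issue by representation.
The 1/2 is divided into 2 equal shares of 1/4 among Yasmin, Hanan.
Yasmin is living and takes 1/4.
Hanan is living and takes 1/4.
Ibtisam predeceased; the 1/2 allotted to Ibtisam's branch passes to Ibtisam's issue by representation.
The 1/2 is divided into 3 equal shares of 1/6 among Nabil, Zuhair, Khalida.
Nabil is living and takes 1/6.
Zuhair is living and takes 1/6.
Khalida is living and takes 1/6.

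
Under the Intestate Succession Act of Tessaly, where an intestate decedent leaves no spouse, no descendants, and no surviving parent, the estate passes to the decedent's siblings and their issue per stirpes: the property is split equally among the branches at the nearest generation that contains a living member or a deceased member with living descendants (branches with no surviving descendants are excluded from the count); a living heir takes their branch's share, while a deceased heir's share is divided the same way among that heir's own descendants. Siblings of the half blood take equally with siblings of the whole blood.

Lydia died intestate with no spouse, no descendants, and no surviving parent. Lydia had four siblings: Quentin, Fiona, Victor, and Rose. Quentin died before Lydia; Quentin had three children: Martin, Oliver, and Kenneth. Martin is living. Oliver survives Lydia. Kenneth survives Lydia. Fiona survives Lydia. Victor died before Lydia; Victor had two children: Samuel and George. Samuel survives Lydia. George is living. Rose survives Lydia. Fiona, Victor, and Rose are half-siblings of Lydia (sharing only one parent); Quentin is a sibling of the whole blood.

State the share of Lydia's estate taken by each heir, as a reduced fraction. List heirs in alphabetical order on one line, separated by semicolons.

Fiona 1/4; George 1/8; Kenneth 1/12; Martin 1/12; Oliver 1/12; Rose 1/4; Samuel 1/8

No spouse, descendants, or parent survives, so the estate passes to Lydia's siblings per stirpes.
Half-blood and whole-blood siblings take equally under the stated rule.
The estate is divided into 4 equal shares of 1/4 among Quentin, Fiona, Victor, Rose.
Quentin predeceased; the 1/4 allotted to Quentin's branch passes to Quentin's issue by representation.
The 1/4 is divided into 3 equal shares of 1/12 among Martin, Oliver, Kenneth.
Martin is living and takes 1/12.
Oliver is living and takes 1/12.
Kenneth is living and takes 1/12.
Fiona is living and takes 1/4.
Victor predeceased; the 1/4 allotted to Victor's branch passes to Victor's issue by representation.
The 1/4 is divided into 2 equal shares of 1/8 among Samuel, George.
Samuel is living and takes 1/8.
George is living and takes 1/8.
Rose is living and takes 1/4.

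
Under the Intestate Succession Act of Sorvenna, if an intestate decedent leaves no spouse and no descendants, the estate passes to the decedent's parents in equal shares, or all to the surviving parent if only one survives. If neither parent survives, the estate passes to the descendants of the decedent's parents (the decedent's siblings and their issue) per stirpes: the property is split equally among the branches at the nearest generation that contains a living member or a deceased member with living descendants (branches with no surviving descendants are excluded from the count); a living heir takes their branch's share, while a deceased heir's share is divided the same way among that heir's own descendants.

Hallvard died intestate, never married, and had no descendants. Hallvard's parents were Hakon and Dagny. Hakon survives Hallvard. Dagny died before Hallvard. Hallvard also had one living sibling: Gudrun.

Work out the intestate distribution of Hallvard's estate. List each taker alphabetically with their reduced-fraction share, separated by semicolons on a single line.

Only one parent, Hakon, survives, so Hakon takes the entire estate. The siblings take nothing because a surviving parent has priority.

Hakon 1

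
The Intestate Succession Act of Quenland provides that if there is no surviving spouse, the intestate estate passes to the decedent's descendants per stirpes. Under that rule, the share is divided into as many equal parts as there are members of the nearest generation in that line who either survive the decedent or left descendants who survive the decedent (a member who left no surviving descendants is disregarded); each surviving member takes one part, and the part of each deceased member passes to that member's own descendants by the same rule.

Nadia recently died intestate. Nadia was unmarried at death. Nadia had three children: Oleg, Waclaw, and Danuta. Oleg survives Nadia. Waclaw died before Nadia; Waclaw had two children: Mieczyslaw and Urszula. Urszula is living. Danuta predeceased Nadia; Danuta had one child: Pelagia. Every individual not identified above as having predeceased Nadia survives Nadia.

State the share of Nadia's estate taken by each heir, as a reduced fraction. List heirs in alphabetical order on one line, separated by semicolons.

There is no surviving spouse, so the entire estate passes to Nadia's descendants per stirpes.
The estate is divided into 3 equal shares of 1/3 among Oleg, Waclaw, Danuta.
Oleg is living and takes 1/3.
Waclaw predeceased; the 1/3 allotted to Waclaw's branch passes to Waclaw's issue by representation.
The 1/3 is divided into 2 equal shares of 1/6 among Mieczyslaw, Urszula.
Mieczyslaw is living and takes 1/6.
Urszula is living and takes 1/6.
Danuta predeceased; the 1/3 allotted to Danuta's branch passes to Danuta's issue by representation.
Pelagia is the sole taker at this level and receives the full 1/3.

Mieczyslaw 1/6; Oleg 1/3; Pelagia 1/3; Urszula 1/6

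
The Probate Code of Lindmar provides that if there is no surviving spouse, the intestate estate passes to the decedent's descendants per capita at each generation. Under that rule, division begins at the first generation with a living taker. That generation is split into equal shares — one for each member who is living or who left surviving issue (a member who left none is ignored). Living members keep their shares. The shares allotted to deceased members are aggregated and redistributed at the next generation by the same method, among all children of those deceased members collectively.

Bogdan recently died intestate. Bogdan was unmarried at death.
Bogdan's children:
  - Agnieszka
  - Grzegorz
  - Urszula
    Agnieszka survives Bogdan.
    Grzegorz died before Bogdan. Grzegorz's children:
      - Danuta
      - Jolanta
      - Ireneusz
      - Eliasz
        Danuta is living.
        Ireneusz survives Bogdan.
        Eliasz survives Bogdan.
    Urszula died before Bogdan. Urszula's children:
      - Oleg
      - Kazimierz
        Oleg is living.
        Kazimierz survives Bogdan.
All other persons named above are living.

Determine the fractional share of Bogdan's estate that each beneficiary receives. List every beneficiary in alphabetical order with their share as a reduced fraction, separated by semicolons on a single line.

There is no surviving spouse, so the entire estate passes to Bogdan's descendants per capita at each generation.
At generation 1 (Agnieszka, Grzegorz, Urszula) there are 3 shares of (1)/3 = 1/3 each.
Living: Agnieszka — each takes 1/3.
Deceased: Grzegorz and Urszula. Their combined 2/3 is pooled and carried to generation 2.
At generation 2 (Danuta, Jolanta, Ireneusz, Eliasz, Oleg, Kazimierz) there are 6 shares of (2/3)/6 = 1/9 each.
Living: Danuta, Jolanta, Ireneusz, Eliasz, Oleg, and Kazimierz — each takes 1/9.

Agnieszka 1/3; Danuta 1/9; Eliasz 1/9; Ireneusz 1/9; Jolanta 1/9; Kazimierz 1/9; Oleg 1/9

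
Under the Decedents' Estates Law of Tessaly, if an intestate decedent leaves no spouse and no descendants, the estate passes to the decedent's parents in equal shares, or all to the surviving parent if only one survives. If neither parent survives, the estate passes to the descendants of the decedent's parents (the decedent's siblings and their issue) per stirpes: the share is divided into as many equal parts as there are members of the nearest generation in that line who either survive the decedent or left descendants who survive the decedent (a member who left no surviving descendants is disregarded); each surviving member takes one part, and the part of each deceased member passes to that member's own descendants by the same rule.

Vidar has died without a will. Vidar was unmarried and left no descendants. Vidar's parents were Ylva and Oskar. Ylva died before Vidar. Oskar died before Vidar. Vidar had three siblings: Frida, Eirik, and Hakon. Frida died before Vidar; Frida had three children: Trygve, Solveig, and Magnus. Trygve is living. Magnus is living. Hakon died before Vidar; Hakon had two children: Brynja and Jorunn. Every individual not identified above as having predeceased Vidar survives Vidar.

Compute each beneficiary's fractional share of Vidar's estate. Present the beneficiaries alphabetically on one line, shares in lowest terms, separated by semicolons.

Brynja 1/6; Eirik 1/3; Jorunn 1/6; Magnus 1/9; Solveig 1/9; Trygve 1/9

Neither parent survives and there are no descendants, so the estate passes to Vidar's siblings and their issue per stirpes.
The estate is divided into 3 equal shares of 1/3 among Frida, Eirik, Hakon.
Frida predeceased; the 1/3 allotted to Frida's branch passes to Frida's issue by representation.
The 1/3 is divided into 3 equal shares of 1/9 among Trygve, Solveig, Magnus.
Trygve is living and takes 1/9.
Solveig is living and takes 1/9.
Magnus is living and takes 1/9.
Eirik is living and takes 1/3.
Hakon predeceased; the 1/3 allotted to Hakon's branch passes to Hakon's issue by representation.
The 1/3 is divided into 2 equal shares of 1/6 among Brynja, Jorunn.
Brynja is living and takes 1/6.
Jorunn is living and takes 1/6.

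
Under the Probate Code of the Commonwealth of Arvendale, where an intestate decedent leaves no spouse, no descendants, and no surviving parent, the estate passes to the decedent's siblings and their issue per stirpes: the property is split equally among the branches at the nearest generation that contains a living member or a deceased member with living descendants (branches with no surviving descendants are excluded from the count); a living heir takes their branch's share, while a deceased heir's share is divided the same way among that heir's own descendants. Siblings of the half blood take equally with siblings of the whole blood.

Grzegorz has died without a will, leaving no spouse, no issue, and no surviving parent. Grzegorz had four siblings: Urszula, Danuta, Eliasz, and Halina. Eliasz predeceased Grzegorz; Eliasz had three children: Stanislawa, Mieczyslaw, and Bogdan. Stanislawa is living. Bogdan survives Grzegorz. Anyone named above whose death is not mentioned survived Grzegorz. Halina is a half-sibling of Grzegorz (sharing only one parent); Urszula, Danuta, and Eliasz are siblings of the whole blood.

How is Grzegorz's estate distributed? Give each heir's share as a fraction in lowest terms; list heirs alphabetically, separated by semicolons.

Bogdan 1/12; Danuta 1/4; Halina 1/4; Mieczyslaw 1/12; Stanislawa 1/12; Urszula 1/4

No spouse, descendants, or parent survives, so the estate passes to Grzegorz's siblings per stirpes.
Half-blood and whole-blood siblings take equally under the stated rule.
The estate is divided into 4 equal shares of 1/4 among Urszula, Danuta, Eliasz, Halina.
Urszula is living and takes 1/4.
Danuta is living and takes 1/4.
Eliasz predeceased; the 1/4 allotted to Eliasz's branch passes to Eliasz's issue by representation.
The 1/4 is divided into 3 equal shares of 1/12 among Stanislawa, Mieczyslaw, Bogdan.
Stanislawa is living and takes 1/12.
Mieczyslaw is living and takes 1/12.
Bogdan is living and takes 1/12.
Halina is living and takes 1/4.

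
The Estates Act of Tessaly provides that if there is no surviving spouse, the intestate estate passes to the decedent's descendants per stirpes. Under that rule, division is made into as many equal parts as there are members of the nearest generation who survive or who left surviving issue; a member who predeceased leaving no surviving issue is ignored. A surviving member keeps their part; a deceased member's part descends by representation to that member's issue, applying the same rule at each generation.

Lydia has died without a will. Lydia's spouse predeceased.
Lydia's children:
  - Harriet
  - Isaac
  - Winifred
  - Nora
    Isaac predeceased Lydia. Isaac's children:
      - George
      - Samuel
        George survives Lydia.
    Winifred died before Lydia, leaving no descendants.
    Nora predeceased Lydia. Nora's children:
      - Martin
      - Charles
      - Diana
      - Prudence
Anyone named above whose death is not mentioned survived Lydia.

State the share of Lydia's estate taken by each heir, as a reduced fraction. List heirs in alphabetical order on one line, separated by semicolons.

There is no surviving spouse, so the entire estate passes to Lydia's descendants per stirpes.
Winifred left no surviving issue, so that branch lapses and is disregarded.
The estate is divided into 3 equal shares of 1/3 among Harriet, Isaac, Nora.
Harriet is living and takes 1/3.
Isaac predeceased; the 1/3 allotted to Isaac's branch passes to Isaac's issue by representation.
The 1/3 is divided into 2 equal shares of 1/6 among George, Samuel.
George is living and takes 1/6.
Samuel is living and takes 1/6.
Nora predeceased; the 1/3 allotted to Nora's branch passes to Nora's issue by representation.
The 1/3 is divided into 4 equal shares of 1/12 among Martin, Charles, Diana, Prudence.
Martin is living and takes 1/12.
Charles is living and takes 1/12.
Diana is living and takes 1/12.
Prudence is living and takes 1/12.

Charles 1/12; Diana 1/12; George 1/6; Harriet 1/3; Martin 1/12; Prudence 1/12; Samuel 1/6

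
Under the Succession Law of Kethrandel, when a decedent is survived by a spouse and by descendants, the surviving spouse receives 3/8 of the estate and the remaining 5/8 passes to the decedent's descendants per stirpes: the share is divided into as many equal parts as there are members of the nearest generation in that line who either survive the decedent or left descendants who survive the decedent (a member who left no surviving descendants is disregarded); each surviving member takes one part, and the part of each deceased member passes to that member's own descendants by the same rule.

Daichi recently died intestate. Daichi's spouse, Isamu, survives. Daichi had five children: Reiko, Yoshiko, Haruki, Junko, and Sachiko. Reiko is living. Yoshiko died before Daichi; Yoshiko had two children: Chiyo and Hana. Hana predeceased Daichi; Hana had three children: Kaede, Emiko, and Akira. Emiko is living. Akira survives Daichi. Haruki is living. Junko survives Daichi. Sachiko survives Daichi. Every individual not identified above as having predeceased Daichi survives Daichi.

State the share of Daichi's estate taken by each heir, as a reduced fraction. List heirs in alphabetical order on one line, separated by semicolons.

Isamu, as surviving spouse, takes 3/8.
The remaining 5/8 passes to Daichi's descendants per stirpes.
The 5/8 is divided into 5 equal shares of 1/8 among Reiko, Yoshiko, Haruki, Junko, Sachiko.
Reiko is living and takes 1/8.
Yoshiko predeceased; the 1/8 allotted to Yoshiko's branch passes to Yoshiko's issue by representation.
The 1/8 is divided into 2 equal shares of 1/16 among Chiyo, Hana.
Chiyo is living and takes 1/16.
Hana predeceased; the 1/16 allotted to Hana's branch passes to Hana's issue by representation.
The 1/16 is divided into 3 equal shares of 1/48 among Kaede, Emiko, Akira.
Kaede is living and takes 1/48.
Emiko is living and takes 1/48.
Akira is living and takes 1/48.
Haruki is living and takes 1/8.
Junko is living and takes 1/8.
Sachiko is living and takes 1/8.

Akira 1/48; Chiyo 1/16; Emiko 1/48; Haruki 1/8; Isamu 3/8; Junko 1/8; Kaede 1/48; Reiko 1/8; Sachiko 1/8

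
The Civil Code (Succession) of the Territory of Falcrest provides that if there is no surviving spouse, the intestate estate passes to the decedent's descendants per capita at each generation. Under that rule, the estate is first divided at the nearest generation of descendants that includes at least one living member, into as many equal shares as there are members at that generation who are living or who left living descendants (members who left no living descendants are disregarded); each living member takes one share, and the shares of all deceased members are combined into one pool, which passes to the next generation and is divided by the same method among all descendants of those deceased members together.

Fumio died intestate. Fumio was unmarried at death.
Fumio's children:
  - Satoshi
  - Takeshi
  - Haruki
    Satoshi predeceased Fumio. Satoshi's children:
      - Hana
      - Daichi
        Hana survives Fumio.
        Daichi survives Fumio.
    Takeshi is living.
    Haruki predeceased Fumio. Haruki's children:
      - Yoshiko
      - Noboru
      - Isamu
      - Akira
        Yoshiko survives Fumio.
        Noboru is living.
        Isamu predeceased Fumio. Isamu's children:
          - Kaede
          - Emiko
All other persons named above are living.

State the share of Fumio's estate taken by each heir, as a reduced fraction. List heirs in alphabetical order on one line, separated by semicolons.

There is no surviving spouse, so the entire estate passes to Fumio's descendants per capita at each generation.
At generation 1 (Satoshi, Takeshi, Haruki) there are 3 shares of (1)/3 = 1/3 each.
Living: Takeshi — each takes 1/3.
Deceased: Satoshi and Haruki. Their combined 2/3 is pooled and carried to generation 2.
At generation 2 (Hana, Daichi, Yoshiko, Noboru, Isamu, Akira) there are 6 shares of (2/3)/6 = 1/9 each.
Living: Hana, Daichi, Yoshiko, Noboru, and Akira — each takes 1/9.
Deceased: Isamu. That 1/9 share is carried to generation 3.
At generation 3 (Kaede, Emiko) there are 2 shares of (1/9)/2 = 1/18 each.
Living: Kaede and Emiko — each takes 1/18.

Akira 1/9; Daichi 1/9; Emiko 1/18; Hana 1/9; Kaede 1/18; Noboru 1/9; Takeshi 1/3; Yoshiko 1/9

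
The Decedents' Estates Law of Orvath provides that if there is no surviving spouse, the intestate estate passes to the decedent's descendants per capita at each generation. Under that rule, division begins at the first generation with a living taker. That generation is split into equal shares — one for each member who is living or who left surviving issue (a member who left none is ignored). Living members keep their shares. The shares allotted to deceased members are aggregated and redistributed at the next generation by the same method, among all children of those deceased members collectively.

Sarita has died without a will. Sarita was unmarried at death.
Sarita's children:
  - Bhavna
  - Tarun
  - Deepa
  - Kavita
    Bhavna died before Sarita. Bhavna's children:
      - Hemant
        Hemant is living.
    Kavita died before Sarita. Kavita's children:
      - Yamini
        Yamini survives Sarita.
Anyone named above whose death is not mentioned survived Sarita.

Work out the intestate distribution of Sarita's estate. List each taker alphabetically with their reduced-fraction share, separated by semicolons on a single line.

Deepa 1/4; Hemant 1/4; Tarun 1/4; Yamini 1/4

There is no surviving spouse, so the entire estate passes to Sarita's descendants per capita at each generation.
At generation 1 (Bhavna, Tarun, Deepa, Kavita) there are 4 shares of (1)/4 = 1/4 each.
Living: Tarun and Deepa — each takes 1/4.
Deceased: Bhavna and Kavita. Their combined 1/2 is pooled and carried to generation 2.
At generation 2 (Hemant, Yamini) there are 2 shares of (1/2)/2 = 1/4 each.
Living: Hemant and Yamini — each takes 1/4.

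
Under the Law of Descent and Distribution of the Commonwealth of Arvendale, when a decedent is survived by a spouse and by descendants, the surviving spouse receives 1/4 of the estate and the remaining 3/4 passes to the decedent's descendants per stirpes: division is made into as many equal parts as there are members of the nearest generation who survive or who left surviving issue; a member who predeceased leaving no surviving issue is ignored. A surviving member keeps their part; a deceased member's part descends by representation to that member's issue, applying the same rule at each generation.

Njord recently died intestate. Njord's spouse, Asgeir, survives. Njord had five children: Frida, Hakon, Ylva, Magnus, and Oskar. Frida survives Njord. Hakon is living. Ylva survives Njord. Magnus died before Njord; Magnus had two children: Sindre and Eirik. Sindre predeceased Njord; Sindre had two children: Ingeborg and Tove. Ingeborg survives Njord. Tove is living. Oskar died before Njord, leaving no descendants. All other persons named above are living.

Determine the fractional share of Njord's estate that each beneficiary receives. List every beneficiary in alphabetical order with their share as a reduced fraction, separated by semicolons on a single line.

Asgeir 1/4; Eirik 3/32; Frida 3/16; Hakon 3/16; Ingeborg 3/64; Tove 3/64; Ylva 3/16

Asgeir, as surviving spouse, takes 1/4.
The remaining 3/4 passes to Njord's descendants per stirpes.
Oskar left no surviving issue, so that branch lapses and is disregarded.
The 3/4 is divided into 4 equal shares of 3/16 among Frida, Hakon, Ylva, Magnus.
Frida is living and takes 3/16.
Hakon is living and takes 3/16.
Ylva is living and takes 3/16.
Magnus predeceased; the 3/16 allotted to Magnus's branch passes to Magnus's issue by representation.
The 3/16 is divided into 2 equal shares of 3/32 among Sindre, Eirik.
Sindre predeceased; the 3/32 allotted to Sindre's branch passes to Sindre's issue by representation.
The 3/32 is divided into 2 equal shares of 3/64 among Ingeborg, Tove.
Ingeborg is living and takes 3/64.
Tove is living and takes 3/64.
Eirik is living and takes 3/32.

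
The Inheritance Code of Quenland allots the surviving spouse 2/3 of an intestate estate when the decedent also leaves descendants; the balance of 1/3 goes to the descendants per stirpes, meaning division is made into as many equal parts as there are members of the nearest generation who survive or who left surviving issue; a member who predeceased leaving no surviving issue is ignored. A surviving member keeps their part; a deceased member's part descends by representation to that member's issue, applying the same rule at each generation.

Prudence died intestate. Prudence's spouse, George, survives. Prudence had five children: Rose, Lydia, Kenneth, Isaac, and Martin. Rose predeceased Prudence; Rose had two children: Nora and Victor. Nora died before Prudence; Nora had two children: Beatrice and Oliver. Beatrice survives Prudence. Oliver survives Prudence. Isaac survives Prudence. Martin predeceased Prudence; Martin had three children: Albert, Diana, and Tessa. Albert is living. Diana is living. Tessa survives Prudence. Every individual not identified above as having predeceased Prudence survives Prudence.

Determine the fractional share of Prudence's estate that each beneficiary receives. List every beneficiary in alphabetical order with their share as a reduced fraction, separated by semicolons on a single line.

Albert 1/45; Beatrice 1/60; Diana 1/45; George 2/3; Isaac 1/15; Kenneth 1/15; Lydia 1/15; Oliver 1/60; Tessa 1/45; Victor 1/30

George, as surviving spouse, takes 2/3.
The remaining 1/3 passes to Prudence's descendants per stirpes.
The 1/3 is divided into 5 equal shares of 1/15 among Rose, Lydia, Kenneth, Isaac, Martin.
Rose predeceased; the 1/15 allotted to Rose's branch passes to Rose's issue by representation.
The 1/15 is divided into 2 equal shares of 1/30 among Nora, Victor.
Nora predeceased; the 1/30 allotted to Nora's branch passes to Nora's issue by representation.
The 1/30 is divided into 2 equal shares of 1/60 among Beatrice, Oliver.
Beatrice is living and takes 1/60.
Oliver is living and takes 1/60.
Victor is living and takes 1/30.
Lydia is living and takes 1/15.
Kenneth is living and takes 1/15.
Isaac is living and takes 1/15.
Martin predeceased; the 1/15 allotted to Martin's branch passes to Martin's issue by representation.
The 1/15 is divided into 3 equal shares of 1/45 among Albert, Diana, Tessa.
Albert is living and takes 1/45.
Diana is living and takes 1/45.
Tessa is living and takes 1/45.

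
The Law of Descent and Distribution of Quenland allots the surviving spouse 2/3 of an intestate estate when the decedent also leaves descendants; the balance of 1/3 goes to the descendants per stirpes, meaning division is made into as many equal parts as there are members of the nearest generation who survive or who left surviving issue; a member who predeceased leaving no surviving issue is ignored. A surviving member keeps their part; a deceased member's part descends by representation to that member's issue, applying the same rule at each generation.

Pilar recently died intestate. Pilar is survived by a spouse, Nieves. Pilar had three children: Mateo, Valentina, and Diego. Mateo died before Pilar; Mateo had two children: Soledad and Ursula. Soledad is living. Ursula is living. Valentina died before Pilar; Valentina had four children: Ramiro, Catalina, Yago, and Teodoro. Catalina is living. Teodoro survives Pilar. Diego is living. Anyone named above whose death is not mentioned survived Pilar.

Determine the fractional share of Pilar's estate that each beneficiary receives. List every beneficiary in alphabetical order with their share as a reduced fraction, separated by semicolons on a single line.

Catalina 1/36; Diego 1/9; Nieves 2/3; Ramiro 1/36; Soledad 1/18; Teodoro 1/36; Ursula 1/18; Yago 1/36

Nieves, as surviving spouse, takes 2/3.
The remaining 1/3 passes to Pilar's descendants per stirpes.
The 1/3 is divided into 3 equal shares of 1/9 among Mateo, Valentina, Diego.
Mateo predeceased; the 1/9 allotted to Mateo's branch passes to Mateo's issue by representation.
The 1/9 is divided into 2 equal shares of 1/18 among Soledad, Ursula.
Soledad is living and takes 1/18.
Ursula is living and takes 1/18.
Valentina predeceased; the 1/9 allotted to Valentina's branch passes to Valentina's issue by representation.
The 1/9 is divided into 4 equal shares of 1/36 among Ramiro, Catalina, Yago, Teodoro.
Ramiro is living and takes 1/36.
Catalina is living and takes 1/36.
Yago is living and takes 1/36.
Teodoro is living and takes 1/36.
Diego is living and takes 1/9.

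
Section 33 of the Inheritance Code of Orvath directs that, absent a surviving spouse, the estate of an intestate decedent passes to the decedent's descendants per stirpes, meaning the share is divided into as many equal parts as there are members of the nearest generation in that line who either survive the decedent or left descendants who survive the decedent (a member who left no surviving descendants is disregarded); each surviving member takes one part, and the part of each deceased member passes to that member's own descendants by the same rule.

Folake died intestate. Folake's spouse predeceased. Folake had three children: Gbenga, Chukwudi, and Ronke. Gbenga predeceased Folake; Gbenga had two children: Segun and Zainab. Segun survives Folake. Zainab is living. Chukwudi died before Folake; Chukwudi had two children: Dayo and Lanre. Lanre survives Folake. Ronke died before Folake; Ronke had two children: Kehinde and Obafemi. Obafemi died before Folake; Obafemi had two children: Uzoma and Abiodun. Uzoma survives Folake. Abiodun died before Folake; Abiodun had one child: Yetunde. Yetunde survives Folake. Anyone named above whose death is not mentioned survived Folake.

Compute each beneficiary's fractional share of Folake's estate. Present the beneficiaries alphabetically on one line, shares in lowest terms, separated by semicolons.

Dayo 1/6; Kehinde 1/6; Lanre 1/6; Segun 1/6; Uzoma 1/12; Yetunde 1/12; Zainab 1/6

There is no surviving spouse, so the entire estate passes to Folake's descendants per stirpes.
The estate is divided into 3 equal shares of 1/3 among Gbenga, Chukwudi, Ronke.
Gbenga predeceased; the 1/3 allotted to Gbenga's branch passes to Gbenga's issue by representation.
The 1/3 is divided into 2 equal shares of 1/6 among Segun, Zainab.
Segun is living and takes 1/6.
Zainab is living and takes 1/6.
Chukwudi predeceased; the 1/3 allotted to Chukwudi's branch passes to Chukwudi's issue by representation.
The 1/3 is divided into 2 equal shares of 1/6 among Dayo, Lanre.
Dayo is living and takes 1/6.
Lanre is living and takes 1/6.
Ronke predeceased; the 1/3 allotted to Ronke's branch passes to Ronke's issue by representation.
The 1/3 is divided into 2 equal shares of 1/6 among Kehinde, Obafemi.
Kehinde is living and takes 1/6.
Obafemi predeceased; the 1/6 allotted to Obafemi's branch passes to Obafemi's issue by representation.
The 1/6 is divided into 2 equal shares of 1/12 among Uzoma, Abiodun.
Uzoma is living and takes 1/12.
Abiodun predeceased; the 1/12 allotted to Abiodun's branch passes to Abiodun's issue by representation.
Yetunde is the sole taker at this level and receives the full 1/12.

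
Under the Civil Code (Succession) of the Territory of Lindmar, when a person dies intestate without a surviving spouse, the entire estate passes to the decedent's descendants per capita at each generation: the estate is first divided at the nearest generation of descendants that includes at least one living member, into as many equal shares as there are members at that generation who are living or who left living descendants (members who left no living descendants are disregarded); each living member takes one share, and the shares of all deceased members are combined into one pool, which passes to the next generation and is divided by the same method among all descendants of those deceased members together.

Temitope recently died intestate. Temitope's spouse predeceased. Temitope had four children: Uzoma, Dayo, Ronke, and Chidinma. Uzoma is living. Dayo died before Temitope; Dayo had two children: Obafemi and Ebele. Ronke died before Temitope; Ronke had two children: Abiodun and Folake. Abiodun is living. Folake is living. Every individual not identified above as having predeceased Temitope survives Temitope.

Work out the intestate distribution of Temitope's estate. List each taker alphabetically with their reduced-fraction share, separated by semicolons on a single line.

Abiodun 1/8; Chidinma 1/4; Ebele 1/8; Folake 1/8; Obafemi 1/8; Uzoma 1/4

There is no surviving spouse, so the entire estate passes to Temitope's descendants per capita at each generation.
At generation 1 (Uzoma, Dayo, Ronke, Chidinma) there are 4 shares of (1)/4 = 1/4 each.
Living: Uzoma and Chidinma — each takes 1/4.
Deceased: Dayo and Ronke. Their combined 1/2 is pooled and carried to generation 2.
At generation 2 (Obafemi, Ebele, Abiodun, Folake) there are 4 shares of (1/2)/4 = 1/8 each.
Living: Obafemi, Ebele, Abiodun, and Folake — each takes 1/8.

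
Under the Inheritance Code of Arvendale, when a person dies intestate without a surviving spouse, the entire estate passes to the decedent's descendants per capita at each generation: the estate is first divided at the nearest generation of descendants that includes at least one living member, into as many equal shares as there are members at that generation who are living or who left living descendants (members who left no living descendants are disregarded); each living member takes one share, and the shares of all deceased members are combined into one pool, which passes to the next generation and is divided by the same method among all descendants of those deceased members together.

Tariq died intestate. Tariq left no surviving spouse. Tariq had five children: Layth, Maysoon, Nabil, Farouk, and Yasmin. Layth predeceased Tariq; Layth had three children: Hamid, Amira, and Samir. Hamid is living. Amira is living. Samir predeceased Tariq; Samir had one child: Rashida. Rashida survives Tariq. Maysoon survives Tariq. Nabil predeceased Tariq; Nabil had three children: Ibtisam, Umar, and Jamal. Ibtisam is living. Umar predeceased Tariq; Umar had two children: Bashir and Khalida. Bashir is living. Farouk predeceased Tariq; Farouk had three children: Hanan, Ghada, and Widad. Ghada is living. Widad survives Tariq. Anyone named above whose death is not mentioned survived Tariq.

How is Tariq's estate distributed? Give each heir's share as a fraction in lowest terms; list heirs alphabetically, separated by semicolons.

Amira 1/15; Bashir 2/45; Ghada 1/15; Hamid 1/15; Hanan 1/15; Ibtisam 1/15; Jamal 1/15; Khalida 2/45; Maysoon 1/5; Rashida 2/45; Widad 1/15; Yasmin 1/5

There is no surviving spouse, so the entire estate passes to Tariq's descendants per capita at each generation.
At generation 1 (Layth, Maysoon, Nabil, Farouk, Yasmin) there are 5 shares of (1)/5 = 1/5 each.
Living: Maysoon and Yasmin — each takes 1/5.
Deceased: Layth, Nabil, and Farouk. Their combined 3/5 is pooled and carried to generation 2.
At generation 2 (Hamid, Amira, Samir, Ibtisam, Umar, Jamal, Hanan, Ghada, Widad) there are 9 shares of (3/5)/9 = 1/15 each.
Living: Hamid, Amira, Ibtisam, Jamal, Hanan, Ghada, and Widad — each takes 1/15.
Deceased: Samir and Umar. Their combined 2/15 is pooled and carried to generation 3.
At generation 3 (Rashida, Bashir, Khalida) there are 3 shares of (2/15)/3 = 2/45 each.
Living: Rashida, Bashir, and Khalida — each takes 2/45.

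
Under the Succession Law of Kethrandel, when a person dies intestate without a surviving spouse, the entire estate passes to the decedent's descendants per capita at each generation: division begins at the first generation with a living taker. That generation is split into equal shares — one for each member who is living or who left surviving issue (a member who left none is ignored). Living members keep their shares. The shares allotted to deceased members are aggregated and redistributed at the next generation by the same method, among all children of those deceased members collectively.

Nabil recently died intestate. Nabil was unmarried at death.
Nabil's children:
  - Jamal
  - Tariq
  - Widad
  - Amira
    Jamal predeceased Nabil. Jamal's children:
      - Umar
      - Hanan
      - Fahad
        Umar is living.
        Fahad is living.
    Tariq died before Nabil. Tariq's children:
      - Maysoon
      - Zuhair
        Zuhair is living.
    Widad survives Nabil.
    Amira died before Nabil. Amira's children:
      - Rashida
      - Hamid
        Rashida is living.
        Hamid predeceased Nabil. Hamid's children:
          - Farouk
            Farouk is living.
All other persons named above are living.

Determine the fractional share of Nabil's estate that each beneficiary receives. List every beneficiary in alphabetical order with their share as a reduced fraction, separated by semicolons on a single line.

There is no surviving spouse, so the entire estate passes to Nabil's descendants per capita at each generation.
At generation 1 (Jamal, Tariq, Widad, Amira) there are 4 shares of (1)/4 = 1/4 each.
Living: Widad — each takes 1/4.
Deceased: Jamal, Tariq, and Amira. Their combined 3/4 is pooled and carried to generation 2.
At generation 2 (Umar, Hanan, Fahad, Maysoon, Zuhair, Rashida, Hamid) there are 7 shares of (3/4)/7 = 3/28 each.
Living: Umar, Hanan, Fahad, Maysoon, Zuhair, and Rashida — each takes 3/28.
Deceased: Hamid. That 3/28 share is carried to generation 3.
At generation 3 (Farouk) there are 1 shares of (3/28)/1 = 3/28 each.
Living: Farouk — each takes 3/28.

Fahad 3/28; Farouk 3/28; Hanan 3/28; Maysoon 3/28; Rashida 3/28; Umar 3/28; Widad 1/4; Zuhair 3/28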